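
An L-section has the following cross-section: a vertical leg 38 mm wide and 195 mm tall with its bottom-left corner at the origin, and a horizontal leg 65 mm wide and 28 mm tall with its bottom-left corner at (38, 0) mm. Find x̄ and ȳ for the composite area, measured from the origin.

x̄ = 29.15 mm, ȳ = 81.04 mm

vertical leg: A = 38 × 195 = 7410.00, centroid at (19.00, 97.50).
horizontal leg: A = 65 × 28 = 1820.00, centroid at (70.50, 14.00).
ΣA = 9230.00 mm²
ΣAx̄ = (7410.00)(19.00) + (1820.00)(70.50) = 269100.00 mm³
ΣAȳ = (7410.00)(97.50) + (1820.00)(14.00) = 747955.00 mm³
x̄ = 269100.00 / 9230.00 = 29.15 mm
ȳ = 747955.00 / 9230.00 = 81.04 mm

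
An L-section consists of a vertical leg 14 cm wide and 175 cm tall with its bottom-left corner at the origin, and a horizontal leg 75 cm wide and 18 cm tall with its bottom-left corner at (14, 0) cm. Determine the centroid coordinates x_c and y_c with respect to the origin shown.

x_c = 22.81 cm, y_c = 59.61 cm

vertical leg: A = 14 × 175 = 2450.00, centroid at (7.00, 87.50).
horizontal leg: A = 75 × 18 = 1350.00, centroid at (51.50, 9.00).
ΣA = 3800.00 cm²
ΣAx_c = (2450.00)(7.00) + (1350.00)(51.50) = 86675.00 cm³
ΣAy_c = (2450.00)(87.50) + (1350.00)(9.00) = 226525.00 cm³
x_c = 86675.00 / 3800.00 = 22.81 cm
y_c = 226525.00 / 3800.00 = 59.61 cm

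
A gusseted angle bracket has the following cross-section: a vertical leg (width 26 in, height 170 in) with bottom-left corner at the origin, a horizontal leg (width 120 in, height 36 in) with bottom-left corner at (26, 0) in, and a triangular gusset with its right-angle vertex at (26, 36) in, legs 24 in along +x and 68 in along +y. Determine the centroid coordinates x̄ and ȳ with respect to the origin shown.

x̄ = 47.79 in, ȳ = 52.46 in

vertical leg: A = 26 × 170 = 4420.00, centroid at (13.00, 85.00).
horizontal leg: A = 120 × 36 = 4320.00, centroid at (86.00, 18.00).
gusset: A = ½·24·68 = 816.00, centroid at (34.00, 58.67).
ΣA = 9556.00 in²
ΣAx̄ = (4420.00)(13.00) + (4320.00)(86.00) + (816.00)(34.00) = 456724.00 in³
ΣAȳ = (4420.00)(85.00) + (4320.00)(18.00) + (816.00)(58.67) = 501332.00 in³
x̄ = 456724.00 / 9556.00 = 47.79 in
ȳ = 501332.00 / 9556.00 = 52.46 in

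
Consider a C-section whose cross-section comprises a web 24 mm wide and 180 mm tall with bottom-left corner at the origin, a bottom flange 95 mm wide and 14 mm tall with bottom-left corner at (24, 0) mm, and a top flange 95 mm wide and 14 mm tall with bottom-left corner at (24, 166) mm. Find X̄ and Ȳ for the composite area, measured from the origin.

web: A = 24 × 180 = 4320.00, centroid at (12.00, 90.00).
bottom flange: A = 95 × 14 = 1330.00, centroid at (71.50, 7.00).
top flange: A = 95 × 14 = 1330.00, centroid at (71.50, 173.00).
ΣA = 6980.00 mm², ΣAX̄ = 242030.00 mm³, ΣAȲ = 628200.00 mm³.
X̄ = 242030.00/6980.00 = 34.67 mm; Ȳ = 628200.00/6980.00 = 90.00 mm.

X̄ = 34.67 mm, Ȳ = 90.00 mm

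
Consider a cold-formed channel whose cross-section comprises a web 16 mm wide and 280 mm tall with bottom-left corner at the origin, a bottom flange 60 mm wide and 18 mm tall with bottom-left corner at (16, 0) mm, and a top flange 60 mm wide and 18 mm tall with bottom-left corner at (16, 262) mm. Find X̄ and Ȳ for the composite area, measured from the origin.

X̄ = 20.36 mm, Ȳ = 140.00 mm

web: A = 16 × 280 = 4480.00, centroid at (8.00, 140.00).
bottom flange: A = 60 × 18 = 1080.00, centroid at (46.00, 9.00).
top flange: A = 60 × 18 = 1080.00, centroid at (46.00, 271.00).
ΣA = 6640.00 mm², ΣAX̄ = 135200.00 mm³, ΣAȲ = 929600.00 mm³.
X̄ = 135200.00/6640.00 = 20.36 mm; Ȳ = 929600.00/6640.00 = 140.00 mm.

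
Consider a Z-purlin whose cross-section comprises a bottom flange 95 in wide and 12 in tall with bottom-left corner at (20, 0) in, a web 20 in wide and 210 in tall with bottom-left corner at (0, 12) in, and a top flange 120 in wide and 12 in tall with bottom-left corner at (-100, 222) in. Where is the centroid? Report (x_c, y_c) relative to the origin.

x_c = 9.05 in, y_c = 121.91 in

bottom flange: A = 95 × 12 = 1140.00, centroid at (67.50, 6.00).
web: A = 20 × 210 = 4200.00, centroid at (10.00, 117.00).
top flange: A = 120 × 12 = 1440.00, centroid at (-40.00, 228.00).
ΣA = 6780.00 in²
ΣAx_c = (1140.00)(67.50) + (4200.00)(10.00) + (1440.00)(-40.00) = 61350.00 in³
ΣAy_c = (1140.00)(6.00) + (4200.00)(117.00) + (1440.00)(228.00) = 826560.00 in³
x_c = 61350.00 / 6780.00 = 9.05 in
y_c = 826560.00 / 6780.00 = 121.91 in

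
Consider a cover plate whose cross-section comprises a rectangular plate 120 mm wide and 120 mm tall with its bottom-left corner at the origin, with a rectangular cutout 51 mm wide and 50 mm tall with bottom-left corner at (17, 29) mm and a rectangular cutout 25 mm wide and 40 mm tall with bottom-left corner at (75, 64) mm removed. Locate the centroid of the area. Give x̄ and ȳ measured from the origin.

x̄ = 61.58 mm, ȳ = 59.20 mm

Part | A | x̄ᵢ | ȳᵢ | A·x̄ᵢ | A·ȳᵢ
plate | 14400.00 | 60.00 | 60.00 | 864000.00 | 864000.00
hole 1 | -2550.00 | 42.50 | 54.00 | -108375.00 | -137700.00
hole 2 | -1000.00 | 87.50 | 84.00 | -87500.00 | -84000.00
Σ | 10850.00 |  |  | 668125.00 | 642300.00
x̄ = 668125.00 / 10850.00 = 61.58 mm
ȳ = 642300.00 / 10850.00 = 59.20 mm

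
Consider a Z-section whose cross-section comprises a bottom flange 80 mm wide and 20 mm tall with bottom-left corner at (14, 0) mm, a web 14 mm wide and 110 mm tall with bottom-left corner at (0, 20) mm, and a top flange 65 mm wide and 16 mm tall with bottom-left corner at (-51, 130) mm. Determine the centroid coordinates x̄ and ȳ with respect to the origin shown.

x̄ = 18.65 mm, ȳ = 65.79 mm

bottom flange: A = 80 × 20 = 1600.00, centroid at (54.00, 10.00).
web: A = 14 × 110 = 1540.00, centroid at (7.00, 75.00).
top flange: A = 65 × 16 = 1040.00, centroid at (-18.50, 138.00).
ΣA = 4180.00 mm², ΣAx̄ = 77940.00 mm³, ΣAȳ = 275020.00 mm³.
x̄ = 77940.00/4180.00 = 18.65 mm; ȳ = 275020.00/4180.00 = 65.79 mm.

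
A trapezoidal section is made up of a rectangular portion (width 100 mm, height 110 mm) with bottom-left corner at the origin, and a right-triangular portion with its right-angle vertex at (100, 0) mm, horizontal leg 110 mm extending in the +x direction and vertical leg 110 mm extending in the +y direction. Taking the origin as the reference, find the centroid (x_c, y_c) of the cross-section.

x_c = 80.75 mm, y_c = 48.49 mm

rectangular portion: A = 100 × 110 = 11000.00, centroid at (50.00, 55.00).
triangular portion: A = ½·110·110 = 6050.00, centroid at (136.67, 36.67).
ΣA = 17050.00 mm², ΣAx_c = 1376833.33 mm³, ΣAy_c = 826833.33 mm³.
x_c = 1376833.33/17050.00 = 80.75 mm; y_c = 826833.33/17050.00 = 48.49 mm.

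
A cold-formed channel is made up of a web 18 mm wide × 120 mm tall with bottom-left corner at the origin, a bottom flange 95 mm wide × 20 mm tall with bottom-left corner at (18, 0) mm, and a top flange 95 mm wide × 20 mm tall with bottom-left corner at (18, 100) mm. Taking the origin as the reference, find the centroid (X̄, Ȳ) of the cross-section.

X̄ = 45.02 mm, Ȳ = 60.00 mm

Part | A | x̄ᵢ | ȳᵢ | A·x̄ᵢ | A·ȳᵢ
web | 2160.00 | 9.00 | 60.00 | 19440.00 | 129600.00
bottom flange | 1900.00 | 65.50 | 10.00 | 124450.00 | 19000.00
top flange | 1900.00 | 65.50 | 110.00 | 124450.00 | 209000.00
Σ | 5960.00 |  |  | 268340.00 | 357600.00
X̄ = 268340.00 / 5960.00 = 45.02 mm
Ȳ = 357600.00 / 5960.00 = 60.00 mm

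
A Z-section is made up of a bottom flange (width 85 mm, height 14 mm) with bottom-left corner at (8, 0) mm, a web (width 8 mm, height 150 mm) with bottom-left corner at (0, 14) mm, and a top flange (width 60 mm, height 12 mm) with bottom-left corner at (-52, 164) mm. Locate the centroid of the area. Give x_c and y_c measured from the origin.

bottom flange: A = 85 × 14 = 1190.00, centroid at (50.50, 7.00).
web: A = 8 × 150 = 1200.00, centroid at (4.00, 89.00).
top flange: A = 60 × 12 = 720.00, centroid at (-22.00, 170.00).
ΣA = 3110.00 mm²
ΣAx_c = (1190.00)(50.50) + (1200.00)(4.00) + (720.00)(-22.00) = 49055.00 mm³
ΣAy_c = (1190.00)(7.00) + (1200.00)(89.00) + (720.00)(170.00) = 237530.00 mm³
x_c = 49055.00 / 3110.00 = 15.77 mm
y_c = 237530.00 / 3110.00 = 76.38 mm

x_c = 15.77 mm, y_c = 76.38 mm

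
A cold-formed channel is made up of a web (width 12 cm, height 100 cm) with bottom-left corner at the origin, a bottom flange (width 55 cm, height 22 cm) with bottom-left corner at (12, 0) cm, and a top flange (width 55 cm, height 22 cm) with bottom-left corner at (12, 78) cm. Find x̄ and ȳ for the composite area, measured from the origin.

x̄ = 28.40 cm, ȳ = 50.00 cm

Part | A | x̄ᵢ | ȳᵢ | A·x̄ᵢ | A·ȳᵢ
web | 1200.00 | 6.00 | 50.00 | 7200.00 | 60000.00
bottom flange | 1210.00 | 39.50 | 11.00 | 47795.00 | 13310.00
top flange | 1210.00 | 39.50 | 89.00 | 47795.00 | 107690.00
Σ | 3620.00 |  |  | 102790.00 | 181000.00
x̄ = 102790.00 / 3620.00 = 28.40 cm
ȳ = 181000.00 / 3620.00 = 50.00 cm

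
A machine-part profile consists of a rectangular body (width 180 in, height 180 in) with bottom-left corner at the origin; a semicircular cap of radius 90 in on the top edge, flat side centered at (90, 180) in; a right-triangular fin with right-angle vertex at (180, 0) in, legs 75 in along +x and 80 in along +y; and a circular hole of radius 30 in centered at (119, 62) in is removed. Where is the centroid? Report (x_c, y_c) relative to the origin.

Part | A | x̄ᵢ | ȳᵢ | A·x̄ᵢ | A·ȳᵢ
rectangular body | 32400.00 | 90.00 | 90.00 | 2916000.00 | 2916000.00
semicircular top | 12723.45 | 90.00 | 218.20 | 1145110.52 | 2776221.04
triangular fin | 3000.00 | 205.00 | 26.67 | 615000.00 | 80000.00
hole | -2827.43 | 119.00 | 62.00 | -336464.57 | -175300.87
Σ | 45296.02 |  |  | 4339645.95 | 5596920.17
x_c = 4339645.95 / 45296.02 = 95.81 in
y_c = 5596920.17 / 45296.02 = 123.56 in

x_c = 95.81 in, y_c = 123.56 in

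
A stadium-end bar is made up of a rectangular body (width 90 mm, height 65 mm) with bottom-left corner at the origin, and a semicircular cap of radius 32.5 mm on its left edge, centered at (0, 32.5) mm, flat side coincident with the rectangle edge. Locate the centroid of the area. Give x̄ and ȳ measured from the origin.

Part | A | x̄ᵢ | ȳᵢ | A·x̄ᵢ | A·ȳᵢ
rectangular body | 5850.00 | 45.00 | 32.50 | 263250.00 | 190125.00
semicircular end | 1659.15 | -13.79 | 32.50 | -22885.42 | 53922.49
Σ | 7509.15 |  |  | 240364.58 | 244047.49
x̄ = 240364.58 / 7509.15 = 32.01 mm
ȳ = 244047.49 / 7509.15 = 32.50 mm

x̄ = 32.01 mm, ȳ = 32.50 mm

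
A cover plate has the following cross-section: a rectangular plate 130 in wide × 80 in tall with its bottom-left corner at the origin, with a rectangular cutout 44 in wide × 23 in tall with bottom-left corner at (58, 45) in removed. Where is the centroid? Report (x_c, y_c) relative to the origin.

x_c = 63.38 in, y_c = 38.22 in

plate: A = 130 × 80 = 10400.00, centroid at (65.00, 40.00).
hole: A = −(44 × 23) = -1012.00, centroid at (80.00, 56.50).
ΣA = 9388.00 in²
ΣAx_c = (10400.00)(65.00) + (-1012.00)(80.00) = 595040.00 in³
ΣAy_c = (10400.00)(40.00) + (-1012.00)(56.50) = 358822.00 in³
x_c = 595040.00 / 9388.00 = 63.38 in
y_c = 358822.00 / 9388.00 = 38.22 in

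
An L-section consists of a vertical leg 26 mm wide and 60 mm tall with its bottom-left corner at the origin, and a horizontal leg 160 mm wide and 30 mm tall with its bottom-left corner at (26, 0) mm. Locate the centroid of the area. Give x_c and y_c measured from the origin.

x_c = 83.19 mm, y_c = 18.68 mm

vertical leg: A = 26 × 60 = 1560.00, centroid at (13.00, 30.00).
horizontal leg: A = 160 × 30 = 4800.00, centroid at (106.00, 15.00).
ΣA = 6360.00 mm², ΣAx_c = 529080.00 mm³, ΣAy_c = 118800.00 mm³.
x_c = 529080.00/6360.00 = 83.19 mm; y_c = 118800.00/6360.00 = 18.68 mm.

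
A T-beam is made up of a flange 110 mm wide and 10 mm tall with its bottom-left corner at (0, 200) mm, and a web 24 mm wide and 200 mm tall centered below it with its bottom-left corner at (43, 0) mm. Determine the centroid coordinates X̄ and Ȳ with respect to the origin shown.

X̄ = 55.00 mm, Ȳ = 119.58 mm

Part | A | x̄ᵢ | ȳᵢ | A·x̄ᵢ | A·ȳᵢ
web | 4800.00 | 55.00 | 100.00 | 264000.00 | 480000.00
flange | 1100.00 | 55.00 | 205.00 | 60500.00 | 225500.00
Σ | 5900.00 |  |  | 324500.00 | 705500.00
X̄ = 324500.00 / 5900.00 = 55.00 mm
Ȳ = 705500.00 / 5900.00 = 119.58 mm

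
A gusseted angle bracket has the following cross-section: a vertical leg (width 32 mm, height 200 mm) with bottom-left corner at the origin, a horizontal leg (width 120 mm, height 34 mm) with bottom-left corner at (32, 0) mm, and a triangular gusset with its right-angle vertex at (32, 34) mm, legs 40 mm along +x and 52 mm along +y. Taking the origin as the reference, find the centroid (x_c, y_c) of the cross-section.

x_c = 45.56 mm, y_c = 66.21 mm

Part | A | x̄ᵢ | ȳᵢ | A·x̄ᵢ | A·ȳᵢ
vertical leg | 6400.00 | 16.00 | 100.00 | 102400.00 | 640000.00
horizontal leg | 4080.00 | 92.00 | 17.00 | 375360.00 | 69360.00
gusset | 1040.00 | 45.33 | 51.33 | 47146.67 | 53386.67
Σ | 11520.00 |  |  | 524906.67 | 762746.67
x_c = 524906.67 / 11520.00 = 45.56 mm
y_c = 762746.67 / 11520.00 = 66.21 mm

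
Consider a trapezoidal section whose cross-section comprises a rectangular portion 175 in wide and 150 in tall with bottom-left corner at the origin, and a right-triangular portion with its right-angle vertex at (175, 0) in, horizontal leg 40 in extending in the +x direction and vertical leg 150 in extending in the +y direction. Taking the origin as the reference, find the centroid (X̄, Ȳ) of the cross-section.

X̄ = 97.84 in, Ȳ = 72.44 in

Part | A | x̄ᵢ | ȳᵢ | A·x̄ᵢ | A·ȳᵢ
rectangular portion | 26250.00 | 87.50 | 75.00 | 2296875.00 | 1968750.00
triangular portion | 3000.00 | 188.33 | 50.00 | 565000.00 | 150000.00
Σ | 29250.00 |  |  | 2861875.00 | 2118750.00
X̄ = 2861875.00 / 29250.00 = 97.84 in
Ȳ = 2118750.00 / 29250.00 = 72.44 in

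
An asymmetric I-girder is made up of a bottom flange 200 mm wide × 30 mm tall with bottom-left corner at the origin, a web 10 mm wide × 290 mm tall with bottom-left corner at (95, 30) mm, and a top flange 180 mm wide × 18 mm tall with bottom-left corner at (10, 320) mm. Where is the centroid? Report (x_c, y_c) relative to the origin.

x_c = 100.00 mm, y_c = 137.02 mm

bottom flange: A = 200 × 30 = 6000.00, centroid at (100.00, 15.00).
web: A = 10 × 290 = 2900.00, centroid at (100.00, 175.00).
top flange: A = 180 × 18 = 3240.00, centroid at (100.00, 329.00).
ΣA = 12140.00 mm², ΣAx_c = 1214000.00 mm³, ΣAy_c = 1663460.00 mm³.
x_c = 1214000.00/12140.00 = 100.00 mm; y_c = 1663460.00/12140.00 = 137.02 mm.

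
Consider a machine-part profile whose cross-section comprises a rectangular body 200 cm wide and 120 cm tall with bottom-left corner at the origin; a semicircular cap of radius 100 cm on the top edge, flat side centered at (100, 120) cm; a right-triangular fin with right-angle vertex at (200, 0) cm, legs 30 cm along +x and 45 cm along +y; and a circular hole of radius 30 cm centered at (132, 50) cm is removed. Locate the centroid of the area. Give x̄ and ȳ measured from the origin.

Part | A | x̄ᵢ | ȳᵢ | A·x̄ᵢ | A·ȳᵢ
rectangular body | 24000.00 | 100.00 | 60.00 | 2400000.00 | 1440000.00
semicircular top | 15707.96 | 100.00 | 162.44 | 1570796.33 | 2551622.26
triangular fin | 675.00 | 210.00 | 15.00 | 141750.00 | 10125.00
hole | -2827.43 | 132.00 | 50.00 | -373221.21 | -141371.67
Σ | 37555.53 |  |  | 3739325.12 | 3860375.59
x̄ = 3739325.12 / 37555.53 = 99.57 cm
ȳ = 3860375.59 / 37555.53 = 102.79 cm

x̄ = 99.57 cm, ȳ = 102.79 cm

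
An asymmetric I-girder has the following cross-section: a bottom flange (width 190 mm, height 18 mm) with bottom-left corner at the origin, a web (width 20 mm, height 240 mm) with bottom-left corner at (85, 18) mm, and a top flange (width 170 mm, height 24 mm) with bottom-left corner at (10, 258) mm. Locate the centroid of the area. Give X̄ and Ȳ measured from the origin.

bottom flange: A = 190 × 18 = 3420.00, centroid at (95.00, 9.00).
web: A = 20 × 240 = 4800.00, centroid at (95.00, 138.00).
top flange: A = 170 × 24 = 4080.00, centroid at (95.00, 270.00).
ΣA = 12300.00 mm², ΣAX̄ = 1168500.00 mm³, ΣAȲ = 1794780.00 mm³.
X̄ = 1168500.00/12300.00 = 95.00 mm; Ȳ = 1794780.00/12300.00 = 145.92 mm.

X̄ = 95.00 mm, Ȳ = 145.92 mm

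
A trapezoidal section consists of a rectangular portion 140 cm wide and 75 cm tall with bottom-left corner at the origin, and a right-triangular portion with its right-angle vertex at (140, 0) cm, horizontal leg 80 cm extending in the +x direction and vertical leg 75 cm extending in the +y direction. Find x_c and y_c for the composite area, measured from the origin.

x_c = 91.48 cm, y_c = 34.72 cm

Part | A | x̄ᵢ | ȳᵢ | A·x̄ᵢ | A·ȳᵢ
rectangular portion | 10500.00 | 70.00 | 37.50 | 735000.00 | 393750.00
triangular portion | 3000.00 | 166.67 | 25.00 | 500000.00 | 75000.00
Σ | 13500.00 |  |  | 1235000.00 | 468750.00
x_c = 1235000.00 / 13500.00 = 91.48 cm
y_c = 468750.00 / 13500.00 = 34.72 cm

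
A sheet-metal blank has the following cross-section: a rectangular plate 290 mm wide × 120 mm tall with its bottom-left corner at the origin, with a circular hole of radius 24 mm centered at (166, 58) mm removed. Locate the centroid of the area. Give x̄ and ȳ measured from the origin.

x̄ = 143.85 mm, ȳ = 60.11 mm

plate: A = 290 × 120 = 34800.00, centroid at (145.00, 60.00).
hole: A = −π·24² = -1809.56, centroid at (166.00, 58.00).
ΣA = 32990.44 mm²
ΣAx̄ = (34800.00)(145.00) + (-1809.56)(166.00) = 4745613.48 mm³
ΣAȳ = (34800.00)(60.00) + (-1809.56)(58.00) = 1983045.67 mm³
x̄ = 4745613.48 / 32990.44 = 143.85 mm
ȳ = 1983045.67 / 32990.44 = 60.11 mm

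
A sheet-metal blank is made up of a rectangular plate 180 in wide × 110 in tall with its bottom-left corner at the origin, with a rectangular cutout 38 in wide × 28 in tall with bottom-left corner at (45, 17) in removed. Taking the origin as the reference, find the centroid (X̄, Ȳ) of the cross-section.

X̄ = 91.48 in, Ȳ = 56.36 in

plate: A = 180 × 110 = 19800.00, centroid at (90.00, 55.00).
hole: A = −(38 × 28) = -1064.00, centroid at (64.00, 31.00).
ΣA = 18736.00 in²
ΣAX̄ = (19800.00)(90.00) + (-1064.00)(64.00) = 1713904.00 in³
ΣAȲ = (19800.00)(55.00) + (-1064.00)(31.00) = 1056016.00 in³
X̄ = 1713904.00 / 18736.00 = 91.48 in
Ȳ = 1056016.00 / 18736.00 = 56.36 in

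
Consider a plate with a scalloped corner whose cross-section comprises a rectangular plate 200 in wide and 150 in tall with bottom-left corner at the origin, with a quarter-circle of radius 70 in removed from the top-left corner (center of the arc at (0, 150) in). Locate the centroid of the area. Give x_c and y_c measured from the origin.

plate: A = 200 × 150 = 30000.00, centroid at (100.00, 75.00).
removed quarter-circle: A = −¼π·70² = -3848.45, centroid at (29.71, 120.29).
ΣA = 26151.55 in²
ΣAx_c = (30000.00)(100.00) + (-3848.45)(29.71) = 2885666.67 in³
ΣAy_c = (30000.00)(75.00) + (-3848.45)(120.29) = 1787065.68 in³
x_c = 2885666.67 / 26151.55 = 110.34 in
y_c = 1787065.68 / 26151.55 = 68.33 in

x_c = 110.34 in, y_c = 68.33 in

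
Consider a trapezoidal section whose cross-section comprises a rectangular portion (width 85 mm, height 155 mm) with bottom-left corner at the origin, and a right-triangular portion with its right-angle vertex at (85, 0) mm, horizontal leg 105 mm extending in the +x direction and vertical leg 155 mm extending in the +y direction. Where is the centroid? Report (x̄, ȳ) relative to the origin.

x̄ = 72.09 mm, ȳ = 67.64 mm

rectangular portion: A = 85 × 155 = 13175.00, centroid at (42.50, 77.50).
triangular portion: A = ½·105·155 = 8137.50, centroid at (120.00, 51.67).
ΣA = 21312.50 mm², ΣAx̄ = 1536437.50 mm³, ΣAȳ = 1441500.00 mm³.
x̄ = 1536437.50/21312.50 = 72.09 mm; ȳ = 1441500.00/21312.50 = 67.64 mm.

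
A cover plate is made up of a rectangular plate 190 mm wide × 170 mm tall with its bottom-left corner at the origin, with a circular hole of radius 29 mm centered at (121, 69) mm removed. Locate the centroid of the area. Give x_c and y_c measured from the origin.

x_c = 92.68 mm, y_c = 86.43 mm

plate: A = 190 × 170 = 32300.00, centroid at (95.00, 85.00).
hole: A = −π·29² = -2642.08, centroid at (121.00, 69.00).
ΣA = 29657.92 mm², ΣAx_c = 2748808.39 mm³, ΣAy_c = 2563196.52 mm³.
x_c = 2748808.39/29657.92 = 92.68 mm; y_c = 2563196.52/29657.92 = 86.43 mm.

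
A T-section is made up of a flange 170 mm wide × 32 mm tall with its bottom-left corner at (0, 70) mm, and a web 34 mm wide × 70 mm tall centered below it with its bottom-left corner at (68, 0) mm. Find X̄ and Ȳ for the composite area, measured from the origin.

X̄ = 85.00 mm, Ȳ = 70.48 mm

Part | A | x̄ᵢ | ȳᵢ | A·x̄ᵢ | A·ȳᵢ
web | 2380.00 | 85.00 | 35.00 | 202300.00 | 83300.00
flange | 5440.00 | 85.00 | 86.00 | 462400.00 | 467840.00
Σ | 7820.00 |  |  | 664700.00 | 551140.00
X̄ = 664700.00 / 7820.00 = 85.00 mm
Ȳ = 551140.00 / 7820.00 = 70.48 mm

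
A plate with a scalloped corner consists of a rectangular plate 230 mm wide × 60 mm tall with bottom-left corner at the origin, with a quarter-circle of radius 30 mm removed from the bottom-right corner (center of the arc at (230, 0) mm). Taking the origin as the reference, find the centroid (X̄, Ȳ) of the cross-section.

X̄ = 109.48 mm, Ȳ = 30.93 mm

Part | A | x̄ᵢ | ȳᵢ | A·x̄ᵢ | A·ȳᵢ
plate | 13800.00 | 115.00 | 30.00 | 1587000.00 | 414000.00
removed quarter-circle | -706.86 | 217.27 | 12.73 | -153577.42 | -9000.00
Σ | 13093.14 |  |  | 1433422.58 | 405000.00
X̄ = 1433422.58 / 13093.14 = 109.48 mm
Ȳ = 405000.00 / 13093.14 = 30.93 mm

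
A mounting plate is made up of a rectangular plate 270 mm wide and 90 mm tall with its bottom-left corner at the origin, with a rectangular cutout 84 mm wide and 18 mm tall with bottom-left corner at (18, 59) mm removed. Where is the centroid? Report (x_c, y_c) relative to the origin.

Part | A | x̄ᵢ | ȳᵢ | A·x̄ᵢ | A·ȳᵢ
plate | 24300.00 | 135.00 | 45.00 | 3280500.00 | 1093500.00
hole | -1512.00 | 60.00 | 68.00 | -90720.00 | -102816.00
Σ | 22788.00 |  |  | 3189780.00 | 990684.00
x_c = 3189780.00 / 22788.00 = 139.98 mm
y_c = 990684.00 / 22788.00 = 43.47 mm

x_c = 139.98 mm, y_c = 43.47 mm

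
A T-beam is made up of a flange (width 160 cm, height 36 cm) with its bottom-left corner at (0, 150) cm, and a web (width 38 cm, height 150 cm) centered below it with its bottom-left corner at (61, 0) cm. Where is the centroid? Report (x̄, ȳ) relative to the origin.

web: A = 38 × 150 = 5700.00, centroid at (80.00, 75.00).
flange: A = 160 × 36 = 5760.00, centroid at (80.00, 168.00).
ΣA = 11460.00 cm², ΣAx̄ = 916800.00 cm³, ΣAȳ = 1395180.00 cm³.
x̄ = 916800.00/11460.00 = 80.00 cm; ȳ = 1395180.00/11460.00 = 121.74 cm.

x̄ = 80.00 cm, ȳ = 121.74 cm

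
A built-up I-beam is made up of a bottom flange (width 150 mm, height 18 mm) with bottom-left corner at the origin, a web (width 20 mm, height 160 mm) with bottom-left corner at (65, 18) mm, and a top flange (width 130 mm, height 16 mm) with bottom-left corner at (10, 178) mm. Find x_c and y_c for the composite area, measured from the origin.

Part | A | x̄ᵢ | ȳᵢ | A·x̄ᵢ | A·ȳᵢ
bottom flange | 2700.00 | 75.00 | 9.00 | 202500.00 | 24300.00
web | 3200.00 | 75.00 | 98.00 | 240000.00 | 313600.00
top flange | 2080.00 | 75.00 | 186.00 | 156000.00 | 386880.00
Σ | 7980.00 |  |  | 598500.00 | 724780.00
x_c = 598500.00 / 7980.00 = 75.00 mm
y_c = 724780.00 / 7980.00 = 90.82 mm

x_c = 75.00 mm, y_c = 90.82 mm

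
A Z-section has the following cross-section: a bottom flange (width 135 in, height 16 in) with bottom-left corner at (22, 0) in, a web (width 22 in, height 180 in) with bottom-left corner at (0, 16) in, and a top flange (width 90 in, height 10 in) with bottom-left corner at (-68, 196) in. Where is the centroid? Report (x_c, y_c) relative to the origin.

Part | A | x̄ᵢ | ȳᵢ | A·x̄ᵢ | A·ȳᵢ
bottom flange | 2160.00 | 89.50 | 8.00 | 193320.00 | 17280.00
web | 3960.00 | 11.00 | 106.00 | 43560.00 | 419760.00
top flange | 900.00 | -23.00 | 201.00 | -20700.00 | 180900.00
Σ | 7020.00 |  |  | 216180.00 | 617940.00
x_c = 216180.00 / 7020.00 = 30.79 in
y_c = 617940.00 / 7020.00 = 88.03 in

x_c = 30.79 in, y_c = 88.03 in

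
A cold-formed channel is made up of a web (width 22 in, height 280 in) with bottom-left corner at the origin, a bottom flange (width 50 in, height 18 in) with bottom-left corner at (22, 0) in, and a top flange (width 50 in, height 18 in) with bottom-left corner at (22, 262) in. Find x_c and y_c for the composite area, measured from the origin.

Part | A | x̄ᵢ | ȳᵢ | A·x̄ᵢ | A·ȳᵢ
web | 6160.00 | 11.00 | 140.00 | 67760.00 | 862400.00
bottom flange | 900.00 | 47.00 | 9.00 | 42300.00 | 8100.00
top flange | 900.00 | 47.00 | 271.00 | 42300.00 | 243900.00
Σ | 7960.00 |  |  | 152360.00 | 1114400.00
x_c = 152360.00 / 7960.00 = 19.14 in
y_c = 1114400.00 / 7960.00 = 140.00 in

x_c = 19.14 in, y_c = 140.00 in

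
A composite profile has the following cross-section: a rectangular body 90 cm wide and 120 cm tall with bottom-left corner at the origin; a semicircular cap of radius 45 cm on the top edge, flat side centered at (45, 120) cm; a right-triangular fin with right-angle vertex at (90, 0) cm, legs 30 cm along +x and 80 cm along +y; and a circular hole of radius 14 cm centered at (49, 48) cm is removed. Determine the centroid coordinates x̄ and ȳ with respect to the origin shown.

Part | A | x̄ᵢ | ȳᵢ | A·x̄ᵢ | A·ȳᵢ
rectangular body | 10800.00 | 45.00 | 60.00 | 486000.00 | 648000.00
semicircular top | 3180.86 | 45.00 | 139.10 | 143138.82 | 442453.51
triangular fin | 1200.00 | 100.00 | 26.67 | 120000.00 | 32000.00
hole | -615.75 | 49.00 | 48.00 | -30171.86 | -29556.10
Σ | 14565.11 |  |  | 718966.96 | 1092897.40
x̄ = 718966.96 / 14565.11 = 49.36 cm
ȳ = 1092897.40 / 14565.11 = 75.04 cm

x̄ = 49.36 cm, ȳ = 75.04 cm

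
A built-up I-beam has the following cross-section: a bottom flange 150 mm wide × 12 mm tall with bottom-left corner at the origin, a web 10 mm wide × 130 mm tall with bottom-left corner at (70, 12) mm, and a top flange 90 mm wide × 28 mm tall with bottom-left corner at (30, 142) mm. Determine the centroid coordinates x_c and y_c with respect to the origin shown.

x_c = 75.00 mm, y_c = 89.68 mm

bottom flange: A = 150 × 12 = 1800.00, centroid at (75.00, 6.00).
web: A = 10 × 130 = 1300.00, centroid at (75.00, 77.00).
top flange: A = 90 × 28 = 2520.00, centroid at (75.00, 156.00).
ΣA = 5620.00 mm², ΣAx_c = 421500.00 mm³, ΣAy_c = 504020.00 mm³.
x_c = 421500.00/5620.00 = 75.00 mm; y_c = 504020.00/5620.00 = 89.68 mm.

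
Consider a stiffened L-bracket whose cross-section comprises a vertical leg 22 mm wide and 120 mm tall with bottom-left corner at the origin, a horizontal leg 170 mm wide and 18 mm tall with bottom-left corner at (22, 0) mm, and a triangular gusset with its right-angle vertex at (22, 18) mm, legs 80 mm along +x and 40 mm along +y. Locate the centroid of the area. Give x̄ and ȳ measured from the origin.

x̄ = 59.50 mm, ȳ = 32.34 mm

vertical leg: A = 22 × 120 = 2640.00, centroid at (11.00, 60.00).
horizontal leg: A = 170 × 18 = 3060.00, centroid at (107.00, 9.00).
gusset: A = ½·80·40 = 1600.00, centroid at (48.67, 31.33).
ΣA = 7300.00 mm², ΣAx̄ = 434326.67 mm³, ΣAȳ = 236073.33 mm³.
x̄ = 434326.67/7300.00 = 59.50 mm; ȳ = 236073.33/7300.00 = 32.34 mm.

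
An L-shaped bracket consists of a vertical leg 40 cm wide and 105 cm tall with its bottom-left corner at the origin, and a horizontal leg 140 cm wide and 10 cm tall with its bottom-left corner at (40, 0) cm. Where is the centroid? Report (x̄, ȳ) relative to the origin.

x̄ = 42.50 cm, ȳ = 40.62 cm

Part | A | x̄ᵢ | ȳᵢ | A·x̄ᵢ | A·ȳᵢ
vertical leg | 4200.00 | 20.00 | 52.50 | 84000.00 | 220500.00
horizontal leg | 1400.00 | 110.00 | 5.00 | 154000.00 | 7000.00
Σ | 5600.00 |  |  | 238000.00 | 227500.00
x̄ = 238000.00 / 5600.00 = 42.50 cm
ȳ = 227500.00 / 5600.00 = 40.62 cm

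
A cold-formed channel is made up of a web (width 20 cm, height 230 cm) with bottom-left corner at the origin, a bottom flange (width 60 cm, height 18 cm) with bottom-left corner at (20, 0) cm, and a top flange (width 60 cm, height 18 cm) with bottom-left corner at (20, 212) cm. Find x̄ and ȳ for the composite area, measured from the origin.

web: A = 20 × 230 = 4600.00, centroid at (10.00, 115.00).
bottom flange: A = 60 × 18 = 1080.00, centroid at (50.00, 9.00).
top flange: A = 60 × 18 = 1080.00, centroid at (50.00, 221.00).
ΣA = 6760.00 cm², ΣAx̄ = 154000.00 cm³, ΣAȳ = 777400.00 cm³.
x̄ = 154000.00/6760.00 = 22.78 cm; ȳ = 777400.00/6760.00 = 115.00 cm.

x̄ = 22.78 cm, ȳ = 115.00 cm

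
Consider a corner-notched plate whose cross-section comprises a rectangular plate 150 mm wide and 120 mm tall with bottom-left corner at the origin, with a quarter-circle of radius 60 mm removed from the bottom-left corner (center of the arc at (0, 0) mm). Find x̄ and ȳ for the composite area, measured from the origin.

x̄ = 84.23 mm, ȳ = 66.44 mm

plate: A = 150 × 120 = 18000.00, centroid at (75.00, 60.00).
removed quarter-circle: A = −¼π·60² = -2827.43, centroid at (25.46, 25.46).
ΣA = 15172.57 mm², ΣAx̄ = 1278000.00 mm³, ΣAȳ = 1008000.00 mm³.
x̄ = 1278000.00/15172.57 = 84.23 mm; ȳ = 1008000.00/15172.57 = 66.44 mm.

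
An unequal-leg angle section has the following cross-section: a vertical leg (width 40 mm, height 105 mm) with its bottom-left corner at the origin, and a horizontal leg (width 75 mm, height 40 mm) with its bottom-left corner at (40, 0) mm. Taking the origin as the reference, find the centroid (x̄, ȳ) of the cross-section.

x̄ = 43.96 mm, ȳ = 38.96 mm

vertical leg: A = 40 × 105 = 4200.00, centroid at (20.00, 52.50).
horizontal leg: A = 75 × 40 = 3000.00, centroid at (77.50, 20.00).
ΣA = 7200.00 mm²
ΣAx̄ = (4200.00)(20.00) + (3000.00)(77.50) = 316500.00 mm³
ΣAȳ = (4200.00)(52.50) + (3000.00)(20.00) = 280500.00 mm³
x̄ = 316500.00 / 7200.00 = 43.96 mm
ȳ = 280500.00 / 7200.00 = 38.96 mm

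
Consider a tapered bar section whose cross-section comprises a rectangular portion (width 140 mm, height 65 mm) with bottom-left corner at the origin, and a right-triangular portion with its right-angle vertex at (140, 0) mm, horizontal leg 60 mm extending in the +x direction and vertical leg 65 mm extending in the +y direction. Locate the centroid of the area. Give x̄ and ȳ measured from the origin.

Part | A | x̄ᵢ | ȳᵢ | A·x̄ᵢ | A·ȳᵢ
rectangular portion | 9100.00 | 70.00 | 32.50 | 637000.00 | 295750.00
triangular portion | 1950.00 | 160.00 | 21.67 | 312000.00 | 42250.00
Σ | 11050.00 |  |  | 949000.00 | 338000.00
x̄ = 949000.00 / 11050.00 = 85.88 mm
ȳ = 338000.00 / 11050.00 = 30.59 mm

x̄ = 85.88 mm, ȳ = 30.59 mm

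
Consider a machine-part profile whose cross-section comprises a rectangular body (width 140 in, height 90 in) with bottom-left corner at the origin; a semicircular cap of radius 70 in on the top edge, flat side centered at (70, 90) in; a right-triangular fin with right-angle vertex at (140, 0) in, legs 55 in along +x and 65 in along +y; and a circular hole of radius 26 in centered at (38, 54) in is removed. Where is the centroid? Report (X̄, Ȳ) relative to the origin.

Part | A | x̄ᵢ | ȳᵢ | A·x̄ᵢ | A·ȳᵢ
rectangular body | 12600.00 | 70.00 | 45.00 | 882000.00 | 567000.00
semicircular top | 7696.90 | 70.00 | 119.71 | 538783.14 | 921387.85
triangular fin | 1787.50 | 158.33 | 21.67 | 283020.83 | 38729.17
hole | -2123.72 | 38.00 | 54.00 | -80701.23 | -114680.70
Σ | 19960.69 |  |  | 1623102.74 | 1412436.32
X̄ = 1623102.74 / 19960.69 = 81.31 in
Ȳ = 1412436.32 / 19960.69 = 70.76 in

X̄ = 81.31 in, Ȳ = 70.76 in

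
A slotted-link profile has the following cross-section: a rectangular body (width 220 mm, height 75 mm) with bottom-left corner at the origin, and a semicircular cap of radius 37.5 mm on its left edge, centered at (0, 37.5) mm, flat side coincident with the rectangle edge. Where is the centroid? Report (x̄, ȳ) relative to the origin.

x̄ = 95.13 mm, ȳ = 37.50 mm

rectangular body: A = 220 × 75 = 16500.00, centroid at (110.00, 37.50).
semicircular end: A = ½π·37.5² = 2208.93, centroid at (-15.92, 37.50).
ΣA = 18708.93 mm²
ΣAx̄ = (16500.00)(110.00) + (2208.93)(-15.92) = 1779843.75 mm³
ΣAȳ = (16500.00)(37.50) + (2208.93)(37.50) = 701584.96 mm³
x̄ = 1779843.75 / 18708.93 = 95.13 mm
ȳ = 701584.96 / 18708.93 = 37.50 mm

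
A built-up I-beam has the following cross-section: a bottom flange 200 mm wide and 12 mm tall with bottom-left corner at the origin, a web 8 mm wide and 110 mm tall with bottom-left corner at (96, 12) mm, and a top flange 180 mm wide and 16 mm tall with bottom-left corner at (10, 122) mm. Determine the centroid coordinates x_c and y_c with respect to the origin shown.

x_c = 100.00 mm, y_c = 72.69 mm

bottom flange: A = 200 × 12 = 2400.00, centroid at (100.00, 6.00).
web: A = 8 × 110 = 880.00, centroid at (100.00, 67.00).
top flange: A = 180 × 16 = 2880.00, centroid at (100.00, 130.00).
ΣA = 6160.00 mm², ΣAx_c = 616000.00 mm³, ΣAy_c = 447760.00 mm³.
x_c = 616000.00/6160.00 = 100.00 mm; y_c = 447760.00/6160.00 = 72.69 mm.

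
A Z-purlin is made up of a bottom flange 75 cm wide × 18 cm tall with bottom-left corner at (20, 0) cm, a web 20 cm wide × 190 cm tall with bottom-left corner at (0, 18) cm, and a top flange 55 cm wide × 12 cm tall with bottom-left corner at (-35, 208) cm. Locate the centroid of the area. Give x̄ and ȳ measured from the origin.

x̄ = 19.05 cm, ȳ = 100.31 cm

bottom flange: A = 75 × 18 = 1350.00, centroid at (57.50, 9.00).
web: A = 20 × 190 = 3800.00, centroid at (10.00, 113.00).
top flange: A = 55 × 12 = 660.00, centroid at (-7.50, 214.00).
ΣA = 5810.00 cm², ΣAx̄ = 110675.00 cm³, ΣAȳ = 582790.00 cm³.
x̄ = 110675.00/5810.00 = 19.05 cm; ȳ = 582790.00/5810.00 = 100.31 cm.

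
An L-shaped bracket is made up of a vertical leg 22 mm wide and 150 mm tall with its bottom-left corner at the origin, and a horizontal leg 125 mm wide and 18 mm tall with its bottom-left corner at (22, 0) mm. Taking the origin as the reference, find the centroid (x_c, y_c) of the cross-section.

vertical leg: A = 22 × 150 = 3300.00, centroid at (11.00, 75.00).
horizontal leg: A = 125 × 18 = 2250.00, centroid at (84.50, 9.00).
ΣA = 5550.00 mm², ΣAx_c = 226425.00 mm³, ΣAy_c = 267750.00 mm³.
x_c = 226425.00/5550.00 = 40.80 mm; y_c = 267750.00/5550.00 = 48.24 mm.

x_c = 40.80 mm, y_c = 48.24 mm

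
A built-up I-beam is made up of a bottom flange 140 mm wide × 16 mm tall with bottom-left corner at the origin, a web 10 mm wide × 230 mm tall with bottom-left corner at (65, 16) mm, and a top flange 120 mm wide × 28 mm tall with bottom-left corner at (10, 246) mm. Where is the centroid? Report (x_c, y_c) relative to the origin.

x_c = 70.00 mm, y_c = 150.99 mm

bottom flange: A = 140 × 16 = 2240.00, centroid at (70.00, 8.00).
web: A = 10 × 230 = 2300.00, centroid at (70.00, 131.00).
top flange: A = 120 × 28 = 3360.00, centroid at (70.00, 260.00).
ΣA = 7900.00 mm², ΣAx_c = 553000.00 mm³, ΣAy_c = 1192820.00 mm³.
x_c = 553000.00/7900.00 = 70.00 mm; y_c = 1192820.00/7900.00 = 150.99 mm.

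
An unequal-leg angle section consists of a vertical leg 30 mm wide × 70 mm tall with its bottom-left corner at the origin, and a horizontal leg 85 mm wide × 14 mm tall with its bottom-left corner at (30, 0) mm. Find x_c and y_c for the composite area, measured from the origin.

x_c = 35.80 mm, y_c = 24.87 mm

vertical leg: A = 30 × 70 = 2100.00, centroid at (15.00, 35.00).
horizontal leg: A = 85 × 14 = 1190.00, centroid at (72.50, 7.00).
ΣA = 3290.00 mm², ΣAx_c = 117775.00 mm³, ΣAy_c = 81830.00 mm³.
x_c = 117775.00/3290.00 = 35.80 mm; y_c = 81830.00/3290.00 = 24.87 mm.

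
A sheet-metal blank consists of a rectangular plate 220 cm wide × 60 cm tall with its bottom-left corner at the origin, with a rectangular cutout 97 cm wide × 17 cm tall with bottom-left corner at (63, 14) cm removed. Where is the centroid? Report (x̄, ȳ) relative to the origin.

x̄ = 109.79 cm, ȳ = 31.07 cm

plate: A = 220 × 60 = 13200.00, centroid at (110.00, 30.00).
hole: A = −(97 × 17) = -1649.00, centroid at (111.50, 22.50).
ΣA = 11551.00 cm²
ΣAx̄ = (13200.00)(110.00) + (-1649.00)(111.50) = 1268136.50 cm³
ΣAȳ = (13200.00)(30.00) + (-1649.00)(22.50) = 358897.50 cm³
x̄ = 1268136.50 / 11551.00 = 109.79 cm
ȳ = 358897.50 / 11551.00 = 31.07 cm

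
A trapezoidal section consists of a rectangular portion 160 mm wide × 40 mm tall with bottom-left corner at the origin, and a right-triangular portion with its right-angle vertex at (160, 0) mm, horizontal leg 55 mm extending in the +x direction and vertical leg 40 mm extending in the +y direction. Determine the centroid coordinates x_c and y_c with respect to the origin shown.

rectangular portion: A = 160 × 40 = 6400.00, centroid at (80.00, 20.00).
triangular portion: A = ½·55·40 = 1100.00, centroid at (178.33, 13.33).
ΣA = 7500.00 mm², ΣAx_c = 708166.67 mm³, ΣAy_c = 142666.67 mm³.
x_c = 708166.67/7500.00 = 94.42 mm; y_c = 142666.67/7500.00 = 19.02 mm.

x_c = 94.42 mm, y_c = 19.02 mm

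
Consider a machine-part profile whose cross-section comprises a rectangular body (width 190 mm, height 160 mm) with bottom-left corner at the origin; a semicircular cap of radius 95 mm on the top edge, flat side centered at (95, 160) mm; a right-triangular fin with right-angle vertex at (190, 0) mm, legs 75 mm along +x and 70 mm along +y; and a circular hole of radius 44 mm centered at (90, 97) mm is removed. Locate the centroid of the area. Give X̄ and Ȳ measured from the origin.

Part | A | x̄ᵢ | ȳᵢ | A·x̄ᵢ | A·ȳᵢ
rectangular body | 30400.00 | 95.00 | 80.00 | 2888000.00 | 2432000.00
semicircular top | 14176.44 | 95.00 | 200.32 | 1346761.50 | 2839813.23
triangular fin | 2625.00 | 215.00 | 23.33 | 564375.00 | 61250.00
hole | -6082.12 | 90.00 | 97.00 | -547391.10 | -589965.97
Σ | 41119.31 |  |  | 4251745.40 | 4743097.26
X̄ = 4251745.40 / 41119.31 = 103.40 mm
Ȳ = 4743097.26 / 41119.31 = 115.35 mm

X̄ = 103.40 mm, Ȳ = 115.35 mm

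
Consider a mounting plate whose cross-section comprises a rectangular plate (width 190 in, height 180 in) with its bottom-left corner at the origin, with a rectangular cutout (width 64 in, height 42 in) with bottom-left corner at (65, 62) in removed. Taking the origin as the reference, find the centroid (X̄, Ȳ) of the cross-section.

plate: A = 190 × 180 = 34200.00, centroid at (95.00, 90.00).
hole: A = −(64 × 42) = -2688.00, centroid at (97.00, 83.00).
ΣA = 31512.00 in², ΣAX̄ = 2988264.00 in³, ΣAȲ = 2854896.00 in³.
X̄ = 2988264.00/31512.00 = 94.83 in; Ȳ = 2854896.00/31512.00 = 90.60 in.

X̄ = 94.83 in, Ȳ = 90.60 in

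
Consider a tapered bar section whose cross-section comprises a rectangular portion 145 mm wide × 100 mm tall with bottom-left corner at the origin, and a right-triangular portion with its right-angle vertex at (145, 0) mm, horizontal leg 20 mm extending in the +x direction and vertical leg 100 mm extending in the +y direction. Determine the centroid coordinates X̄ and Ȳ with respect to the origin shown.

X̄ = 77.61 mm, Ȳ = 48.92 mm

rectangular portion: A = 145 × 100 = 14500.00, centroid at (72.50, 50.00).
triangular portion: A = ½·20·100 = 1000.00, centroid at (151.67, 33.33).
ΣA = 15500.00 mm²
ΣAX̄ = (14500.00)(72.50) + (1000.00)(151.67) = 1202916.67 mm³
ΣAȲ = (14500.00)(50.00) + (1000.00)(33.33) = 758333.33 mm³
X̄ = 1202916.67 / 15500.00 = 77.61 mm
Ȳ = 758333.33 / 15500.00 = 48.92 mm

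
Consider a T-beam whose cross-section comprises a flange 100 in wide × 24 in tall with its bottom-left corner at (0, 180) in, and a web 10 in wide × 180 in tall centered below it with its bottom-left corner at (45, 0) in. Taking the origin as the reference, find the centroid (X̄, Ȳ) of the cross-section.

Part | A | x̄ᵢ | ȳᵢ | A·x̄ᵢ | A·ȳᵢ
web | 1800.00 | 50.00 | 90.00 | 90000.00 | 162000.00
flange | 2400.00 | 50.00 | 192.00 | 120000.00 | 460800.00
Σ | 4200.00 |  |  | 210000.00 | 622800.00
X̄ = 210000.00 / 4200.00 = 50.00 in
Ȳ = 622800.00 / 4200.00 = 148.29 in

X̄ = 50.00 in, Ȳ = 148.29 in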